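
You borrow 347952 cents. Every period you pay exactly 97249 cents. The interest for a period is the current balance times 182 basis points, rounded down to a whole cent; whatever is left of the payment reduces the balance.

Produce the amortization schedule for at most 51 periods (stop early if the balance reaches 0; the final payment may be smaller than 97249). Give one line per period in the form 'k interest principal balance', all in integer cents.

1. interest=⌊347952·182/10000⌋=6332; principal=97249-6332=90917; balance=347952-90917=257035
2. interest=⌊257035·182/10000⌋=4678; principal=97249-4678=92571; balance=257035-92571=164464
3. interest=⌊164464·182/10000⌋=2993; principal=97249-2993=94256; balance=164464-94256=70208
4. interest=⌊70208·182/10000⌋=1277; principal=min(97249-1277,70208)=70208; balance=70208-70208=0

1 6332 90917 257035
2 4678 92571 164464
3 2993 94256 70208
4 1277 70208 0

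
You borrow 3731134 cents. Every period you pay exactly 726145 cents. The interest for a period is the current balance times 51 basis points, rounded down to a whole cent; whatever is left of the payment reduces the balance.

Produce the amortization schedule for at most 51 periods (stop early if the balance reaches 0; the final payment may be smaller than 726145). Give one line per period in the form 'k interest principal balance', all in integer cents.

1 19028 707117 3024017
2 15422 710723 2313294
3 11797 714348 1598946
4 8154 717991 880955
5 4492 721653 159302
6 812 159302 0

1. interest=⌊3731134·51/10000⌋=19028; principal=726145-19028=707117; balance=3731134-707117=3024017
2. interest=⌊3024017·51/10000⌋=15422; principal=726145-15422=710723; balance=3024017-710723=2313294
3. interest=⌊2313294·51/10000⌋=11797; principal=726145-11797=714348; balance=2313294-714348=1598946
4. interest=⌊1598946·51/10000⌋=8154; principal=726145-8154=717991; balance=1598946-717991=880955
5. interest=⌊880955·51/10000⌋=4492; principal=726145-4492=721653; balance=880955-721653=159302
6. interest=⌊159302·51/10000⌋=812; principal=min(726145-812,159302)=159302; balance=159302-159302=0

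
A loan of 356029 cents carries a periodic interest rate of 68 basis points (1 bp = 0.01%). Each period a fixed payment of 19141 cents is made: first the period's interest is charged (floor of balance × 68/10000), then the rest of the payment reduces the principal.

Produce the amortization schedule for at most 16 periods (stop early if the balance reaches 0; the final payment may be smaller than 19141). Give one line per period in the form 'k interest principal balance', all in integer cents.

1. interest=⌊356029·68/10000⌋=2420; principal=19141-2420=16721; balance=356029-16721=339308
2. interest=⌊339308·68/10000⌋=2307; principal=19141-2307=16834; balance=339308-16834=322474
3. interest=⌊322474·68/10000⌋=2192; principal=19141-2192=16949; balance=322474-16949=305525
4. interest=⌊305525·68/10000⌋=2077; principal=19141-2077=17064; balance=305525-17064=288461
5. interest=⌊288461·68/10000⌋=1961; principal=19141-1961=17180; balance=288461-17180=271281
6. interest=⌊271281·68/10000⌋=1844; principal=19141-1844=17297; balance=271281-17297=253984
7. interest=⌊253984·68/10000⌋=1727; principal=19141-1727=17414; balance=253984-17414=236570
8. interest=⌊236570·68/10000⌋=1608; principal=19141-1608=17533; balance=236570-17533=219037
9. interest=⌊219037·68/10000⌋=1489; principal=19141-1489=17652; balance=219037-17652=201385
10. interest=⌊201385·68/10000⌋=1369; principal=19141-1369=17772; balance=201385-17772=183613
11. interest=⌊183613·68/10000⌋=1248; principal=19141-1248=17893; balance=183613-17893=165720
12. interest=⌊165720·68/10000⌋=1126; principal=19141-1126=18015; balance=165720-18015=147705
13. interest=⌊147705·68/10000⌋=1004; principal=19141-1004=18137; balance=147705-18137=129568
14. interest=⌊129568·68/10000⌋=881; principal=19141-881=18260; balance=129568-18260=111308
15. interest=⌊111308·68/10000⌋=756; principal=19141-756=18385; balance=111308-18385=92923
16. interest=⌊92923·68/10000⌋=631; principal=19141-631=18510; balance=92923-18510=74413

1 2420 16721 339308
2 2307 16834 322474
3 2192 16949 305525
4 2077 17064 288461
5 1961 17180 271281
6 1844 17297 253984
7 1727 17414 236570
8 1608 17533 219037
9 1489 17652 201385
10 1369 17772 183613
11 1248 17893 165720
12 1126 18015 147705
13 1004 18137 129568
14 881 18260 111308
15 756 18385 92923
16 631 18510 74413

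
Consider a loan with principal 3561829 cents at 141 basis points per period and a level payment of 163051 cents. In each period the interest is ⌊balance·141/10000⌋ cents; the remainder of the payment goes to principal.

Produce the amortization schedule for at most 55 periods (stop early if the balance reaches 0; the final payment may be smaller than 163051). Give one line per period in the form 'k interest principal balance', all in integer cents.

1 50221 112830 3448999
2 48630 114421 3334578
3 47017 116034 3218544
4 45381 117670 3100874
5 43722 119329 2981545
6 42039 121012 2860533
7 40333 122718 2737815
8 38603 124448 2613367
9 36848 126203 2487164
10 35069 127982 2359182
11 33264 129787 2229395
12 31434 131617 2097778
13 29578 133473 1964305
14 27696 135355 1828950
15 25788 137263 1691687
16 23852 139199 1552488
17 21890 141161 1411327
18 19899 143152 1268175
19 17881 145170 1123005
20 15834 147217 975788
21 13758 149293 826495
22 11653 151398 675097
23 9518 153533 521564
24 7354 155697 365867
25 5158 157893 207974
26 2932 160119 47855
27 674 47855 0

1. interest=⌊3561829·141/10000⌋=50221; principal=163051-50221=112830; balance=3561829-112830=3448999
2. interest=⌊3448999·141/10000⌋=48630; principal=163051-48630=114421; balance=3448999-114421=3334578
3. interest=⌊3334578·141/10000⌋=47017; principal=163051-47017=116034; balance=3334578-116034=3218544
4. interest=⌊3218544·141/10000⌋=45381; principal=163051-45381=117670; balance=3218544-117670=3100874
5. interest=⌊3100874·141/10000⌋=43722; principal=163051-43722=119329; balance=3100874-119329=2981545
6. interest=⌊2981545·141/10000⌋=42039; principal=163051-42039=121012; balance=2981545-121012=2860533
7. interest=⌊2860533·141/10000⌋=40333; principal=163051-40333=122718; balance=2860533-122718=2737815
8. interest=⌊2737815·141/10000⌋=38603; principal=163051-38603=124448; balance=2737815-124448=2613367
9. interest=⌊2613367·141/10000⌋=36848; principal=163051-36848=126203; balance=2613367-126203=2487164
10. interest=⌊2487164·141/10000⌋=35069; principal=163051-35069=127982; balance=2487164-127982=2359182
11. interest=⌊2359182·141/10000⌋=33264; principal=163051-33264=129787; balance=2359182-129787=2229395
12. interest=⌊2229395·141/10000⌋=31434; principal=163051-31434=131617; balance=2229395-131617=2097778
13. interest=⌊2097778·141/10000⌋=29578; principal=163051-29578=133473; balance=2097778-133473=1964305
14. interest=⌊1964305·141/10000⌋=27696; principal=163051-27696=135355; balance=1964305-135355=1828950
15. interest=⌊1828950·141/10000⌋=25788; principal=163051-25788=137263; balance=1828950-137263=1691687
16. interest=⌊1691687·141/10000⌋=23852; principal=163051-23852=139199; balance=1691687-139199=1552488
17. interest=⌊1552488·141/10000⌋=21890; principal=163051-21890=141161; balance=1552488-141161=1411327
18. interest=⌊1411327·141/10000⌋=19899; principal=163051-19899=143152; balance=1411327-143152=1268175
19. interest=⌊1268175·141/10000⌋=17881; principal=163051-17881=145170; balance=1268175-145170=1123005
20. interest=⌊1123005·141/10000⌋=15834; principal=163051-15834=147217; balance=1123005-147217=975788
21. interest=⌊975788·141/10000⌋=13758; principal=163051-13758=149293; balance=975788-149293=826495
22. interest=⌊826495·141/10000⌋=11653; principal=163051-11653=151398; balance=826495-151398=675097
23. interest=⌊675097·141/10000⌋=9518; principal=163051-9518=153533; balance=675097-153533=521564
24. interest=⌊521564·141/10000⌋=7354; principal=163051-7354=155697; balance=521564-155697=365867
25. interest=⌊365867·141/10000⌋=5158; principal=163051-5158=157893; balance=365867-157893=207974
26. interest=⌊207974·141/10000⌋=2932; principal=163051-2932=160119; balance=207974-160119=47855
27. interest=⌊47855·141/10000⌋=674; principal=min(163051-674,47855)=47855; balance=47855-47855=0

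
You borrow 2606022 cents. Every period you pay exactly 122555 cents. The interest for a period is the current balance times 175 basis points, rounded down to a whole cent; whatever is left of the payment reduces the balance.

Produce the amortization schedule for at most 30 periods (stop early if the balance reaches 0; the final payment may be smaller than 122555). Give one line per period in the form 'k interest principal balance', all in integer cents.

1. interest=⌊2606022·175/10000⌋=45605; principal=122555-45605=76950; balance=2606022-76950=2529072
2. interest=⌊2529072·175/10000⌋=44258; principal=122555-44258=78297; balance=2529072-78297=2450775
3. interest=⌊2450775·175/10000⌋=42888; principal=122555-42888=79667; balance=2450775-79667=2371108
4. interest=⌊2371108·175/10000⌋=41494; principal=122555-41494=81061; balance=2371108-81061=2290047
5. interest=⌊2290047·175/10000⌋=40075; principal=122555-40075=82480; balance=2290047-82480=2207567
6. interest=⌊2207567·175/10000⌋=38632; principal=122555-38632=83923; balance=2207567-83923=2123644
7. interest=⌊2123644·175/10000⌋=37163; principal=122555-37163=85392; balance=2123644-85392=2038252
8. interest=⌊2038252·175/10000⌋=35669; principal=122555-35669=86886; balance=2038252-86886=1951366
9. interest=⌊1951366·175/10000⌋=34148; principal=122555-34148=88407; balance=1951366-88407=1862959
10. interest=⌊1862959·175/10000⌋=32601; principal=122555-32601=89954; balance=1862959-89954=1773005
11. interest=⌊1773005·175/10000⌋=31027; principal=122555-31027=91528; balance=1773005-91528=1681477
12. interest=⌊1681477·175/10000⌋=29425; principal=122555-29425=93130; balance=1681477-93130=1588347
13. interest=⌊1588347·175/10000⌋=27796; principal=122555-27796=94759; balance=1588347-94759=1493588
14. interest=⌊1493588·175/10000⌋=26137; principal=122555-26137=96418; balance=1493588-96418=1397170
15. interest=⌊1397170·175/10000⌋=24450; principal=122555-24450=98105; balance=1397170-98105=1299065
16. interest=⌊1299065·175/10000⌋=22733; principal=122555-22733=99822; balance=1299065-99822=1199243
17. interest=⌊1199243·175/10000⌋=20986; principal=122555-20986=101569; balance=1199243-101569=1097674
18. interest=⌊1097674·175/10000⌋=19209; principal=122555-19209=103346; balance=1097674-103346=994328
19. interest=⌊994328·175/10000⌋=17400; principal=122555-17400=105155; balance=994328-105155=889173
20. interest=⌊889173·175/10000⌋=15560; principal=122555-15560=106995; balance=889173-106995=782178
21. interest=⌊782178·175/10000⌋=13688; principal=122555-13688=108867; balance=782178-108867=673311
22. interest=⌊673311·175/10000⌋=11782; principal=122555-11782=110773; balance=673311-110773=562538
23. interest=⌊562538·175/10000⌋=9844; principal=122555-9844=112711; balance=562538-112711=449827
24. interest=⌊449827·175/10000⌋=7871; principal=122555-7871=114684; balance=449827-114684=335143
25. interest=⌊335143·175/10000⌋=5865; principal=122555-5865=116690; balance=335143-116690=218453
26. interest=⌊218453·175/10000⌋=3822; principal=122555-3822=118733; balance=218453-118733=99720
27. interest=⌊99720·175/10000⌋=1745; principal=min(122555-1745,99720)=99720; balance=99720-99720=0

1 45605 76950 2529072
2 44258 78297 2450775
3 42888 79667 2371108
4 41494 81061 2290047
5 40075 82480 2207567
6 38632 83923 2123644
7 37163 85392 2038252
8 35669 86886 1951366
9 34148 88407 1862959
10 32601 89954 1773005
11 31027 91528 1681477
12 29425 93130 1588347
13 27796 94759 1493588
14 26137 96418 1397170
15 24450 98105 1299065
16 22733 99822 1199243
17 20986 101569 1097674
18 19209 103346 994328
19 17400 105155 889173
20 15560 106995 782178
21 13688 108867 673311
22 11782 110773 562538
23 9844 112711 449827
24 7871 114684 335143
25 5865 116690 218453
26 3822 118733 99720
27 1745 99720 0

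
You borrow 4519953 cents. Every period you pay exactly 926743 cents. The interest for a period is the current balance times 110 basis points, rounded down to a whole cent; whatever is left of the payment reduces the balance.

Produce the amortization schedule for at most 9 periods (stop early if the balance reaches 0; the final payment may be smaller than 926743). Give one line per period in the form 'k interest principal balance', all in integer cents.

1 49719 877024 3642929
2 40072 886671 2756258
3 30318 896425 1859833
4 20458 906285 953548
5 10489 916254 37294
6 410 37294 0

1. interest=⌊4519953·110/10000⌋=49719; principal=926743-49719=877024; balance=4519953-877024=3642929
2. interest=⌊3642929·110/10000⌋=40072; principal=926743-40072=886671; balance=3642929-886671=2756258
3. interest=⌊2756258·110/10000⌋=30318; principal=926743-30318=896425; balance=2756258-896425=1859833
4. interest=⌊1859833·110/10000⌋=20458; principal=926743-20458=906285; balance=1859833-906285=953548
5. interest=⌊953548·110/10000⌋=10489; principal=926743-10489=916254; balance=953548-916254=37294
6. interest=⌊37294·110/10000⌋=410; principal=min(926743-410,37294)=37294; balance=37294-37294=0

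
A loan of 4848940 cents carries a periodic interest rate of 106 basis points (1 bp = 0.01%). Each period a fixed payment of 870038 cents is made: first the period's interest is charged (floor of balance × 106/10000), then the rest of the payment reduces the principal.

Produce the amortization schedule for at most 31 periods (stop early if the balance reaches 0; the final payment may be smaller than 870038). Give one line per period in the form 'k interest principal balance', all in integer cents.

1. interest=⌊4848940·106/10000⌋=51398; principal=870038-51398=818640; balance=4848940-818640=4030300
2. interest=⌊4030300·106/10000⌋=42721; principal=870038-42721=827317; balance=4030300-827317=3202983
3. interest=⌊3202983·106/10000⌋=33951; principal=870038-33951=836087; balance=3202983-836087=2366896
4. interest=⌊2366896·106/10000⌋=25089; principal=870038-25089=844949; balance=2366896-844949=1521947
5. interest=⌊1521947·106/10000⌋=16132; principal=870038-16132=853906; balance=1521947-853906=668041
6. interest=⌊668041·106/10000⌋=7081; principal=min(870038-7081,668041)=668041; balance=668041-668041=0

1 51398 818640 4030300
2 42721 827317 3202983
3 33951 836087 2366896
4 25089 844949 1521947
5 16132 853906 668041
6 7081 668041 0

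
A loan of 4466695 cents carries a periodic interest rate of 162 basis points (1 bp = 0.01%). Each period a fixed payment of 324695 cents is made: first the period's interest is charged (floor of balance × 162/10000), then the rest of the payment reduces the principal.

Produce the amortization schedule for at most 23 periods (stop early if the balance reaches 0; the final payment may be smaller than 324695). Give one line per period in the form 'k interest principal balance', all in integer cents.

1 72360 252335 4214360
2 68272 256423 3957937
3 64118 260577 3697360
4 59897 264798 3432562
5 55607 269088 3163474
6 51248 273447 2890027
7 46818 277877 2612150
8 42316 282379 2329771
9 37742 286953 2042818
10 33093 291602 1751216
11 28369 296326 1454890
12 23569 301126 1153764
13 18690 306005 847759
14 13733 310962 536797
15 8696 315999 220798
16 3576 220798 0

1. interest=⌊4466695·162/10000⌋=72360; principal=324695-72360=252335; balance=4466695-252335=4214360
2. interest=⌊4214360·162/10000⌋=68272; principal=324695-68272=256423; balance=4214360-256423=3957937
3. interest=⌊3957937·162/10000⌋=64118; principal=324695-64118=260577; balance=3957937-260577=3697360
4. interest=⌊3697360·162/10000⌋=59897; principal=324695-59897=264798; balance=3697360-264798=3432562
5. interest=⌊3432562·162/10000⌋=55607; principal=324695-55607=269088; balance=3432562-269088=3163474
6. interest=⌊3163474·162/10000⌋=51248; principal=324695-51248=273447; balance=3163474-273447=2890027
7. interest=⌊2890027·162/10000⌋=46818; principal=324695-46818=277877; balance=2890027-277877=2612150
8. interest=⌊2612150·162/10000⌋=42316; principal=324695-42316=282379; balance=2612150-282379=2329771
9. interest=⌊2329771·162/10000⌋=37742; principal=324695-37742=286953; balance=2329771-286953=2042818
10. interest=⌊2042818·162/10000⌋=33093; principal=324695-33093=291602; balance=2042818-291602=1751216
11. interest=⌊1751216·162/10000⌋=28369; principal=324695-28369=296326; balance=1751216-296326=1454890
12. interest=⌊1454890·162/10000⌋=23569; principal=324695-23569=301126; balance=1454890-301126=1153764
13. interest=⌊1153764·162/10000⌋=18690; principal=324695-18690=306005; balance=1153764-306005=847759
14. interest=⌊847759·162/10000⌋=13733; principal=324695-13733=310962; balance=847759-310962=536797
15. interest=⌊536797·162/10000⌋=8696; principal=324695-8696=315999; balance=536797-315999=220798
16. interest=⌊220798·162/10000⌋=3576; principal=min(324695-3576,220798)=220798; balance=220798-220798=0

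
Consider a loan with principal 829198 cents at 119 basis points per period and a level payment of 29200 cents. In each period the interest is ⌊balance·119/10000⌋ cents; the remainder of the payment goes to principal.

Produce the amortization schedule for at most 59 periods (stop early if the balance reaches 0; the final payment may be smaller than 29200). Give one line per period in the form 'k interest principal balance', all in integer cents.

1. interest=⌊829198·119/10000⌋=9867; principal=29200-9867=19333; balance=829198-19333=809865
2. interest=⌊809865·119/10000⌋=9637; principal=29200-9637=19563; balance=809865-19563=790302
3. interest=⌊790302·119/10000⌋=9404; principal=29200-9404=19796; balance=790302-19796=770506
4. interest=⌊770506·119/10000⌋=9169; principal=29200-9169=20031; balance=770506-20031=750475
5. interest=⌊750475·119/10000⌋=8930; principal=29200-8930=20270; balance=750475-20270=730205
6. interest=⌊730205·119/10000⌋=8689; principal=29200-8689=20511; balance=730205-20511=709694
7. interest=⌊709694·119/10000⌋=8445; principal=29200-8445=20755; balance=709694-20755=688939
8. interest=⌊688939·119/10000⌋=8198; principal=29200-8198=21002; balance=688939-21002=667937
9. interest=⌊667937·119/10000⌋=7948; principal=29200-7948=21252; balance=667937-21252=646685
10. interest=⌊646685·119/10000⌋=7695; principal=29200-7695=21505; balance=646685-21505=625180
11. interest=⌊625180·119/10000⌋=7439; principal=29200-7439=21761; balance=625180-21761=603419
12. interest=⌊603419·119/10000⌋=7180; principal=29200-7180=22020; balance=603419-22020=581399
13. interest=⌊581399·119/10000⌋=6918; principal=29200-6918=22282; balance=581399-22282=559117
14. interest=⌊559117·119/10000⌋=6653; principal=29200-6653=22547; balance=559117-22547=536570
15. interest=⌊536570·119/10000⌋=6385; principal=29200-6385=22815; balance=536570-22815=513755
16. interest=⌊513755·119/10000⌋=6113; principal=29200-6113=23087; balance=513755-23087=490668
17. interest=⌊490668·119/10000⌋=5838; principal=29200-5838=23362; balance=490668-23362=467306
18. interest=⌊467306·119/10000⌋=5560; principal=29200-5560=23640; balance=467306-23640=443666
19. interest=⌊443666·119/10000⌋=5279; principal=29200-5279=23921; balance=443666-23921=419745
20. interest=⌊419745·119/10000⌋=4994; principal=29200-4994=24206; balance=419745-24206=395539
21. interest=⌊395539·119/10000⌋=4706; principal=29200-4706=24494; balance=395539-24494=371045
22. interest=⌊371045·119/10000⌋=4415; principal=29200-4415=24785; balance=371045-24785=346260
23. interest=⌊346260·119/10000⌋=4120; principal=29200-4120=25080; balance=346260-25080=321180
24. interest=⌊321180·119/10000⌋=3822; principal=29200-3822=25378; balance=321180-25378=295802
25. interest=⌊295802·119/10000⌋=3520; principal=29200-3520=25680; balance=295802-25680=270122
26. interest=⌊270122·119/10000⌋=3214; principal=29200-3214=25986; balance=270122-25986=244136
27. interest=⌊244136·119/10000⌋=2905; principal=29200-2905=26295; balance=244136-26295=217841
28. interest=⌊217841·119/10000⌋=2592; principal=29200-2592=26608; balance=217841-26608=191233
29. interest=⌊191233·119/10000⌋=2275; principal=29200-2275=26925; balance=191233-26925=164308
30. interest=⌊164308·119/10000⌋=1955; principal=29200-1955=27245; balance=164308-27245=137063
31. interest=⌊137063·119/10000⌋=1631; principal=29200-1631=27569; balance=137063-27569=109494
32. interest=⌊109494·119/10000⌋=1302; principal=29200-1302=27898; balance=109494-27898=81596
33. interest=⌊81596·119/10000⌋=970; principal=29200-970=28230; balance=81596-28230=53366
34. interest=⌊53366·119/10000⌋=635; principal=29200-635=28565; balance=53366-28565=24801
35. interest=⌊24801·119/10000⌋=295; principal=min(29200-295,24801)=24801; balance=24801-24801=0

1 9867 19333 809865
2 9637 19563 790302
3 9404 19796 770506
4 9169 20031 750475
5 8930 20270 730205
6 8689 20511 709694
7 8445 20755 688939
8 8198 21002 667937
9 7948 21252 646685
10 7695 21505 625180
11 7439 21761 603419
12 7180 22020 581399
13 6918 22282 559117
14 6653 22547 536570
15 6385 22815 513755
16 6113 23087 490668
17 5838 23362 467306
18 5560 23640 443666
19 5279 23921 419745
20 4994 24206 395539
21 4706 24494 371045
22 4415 24785 346260
23 4120 25080 321180
24 3822 25378 295802
25 3520 25680 270122
26 3214 25986 244136
27 2905 26295 217841
28 2592 26608 191233
29 2275 26925 164308
30 1955 27245 137063
31 1631 27569 109494
32 1302 27898 81596
33 970 28230 53366
34 635 28565 24801
35 295 24801 0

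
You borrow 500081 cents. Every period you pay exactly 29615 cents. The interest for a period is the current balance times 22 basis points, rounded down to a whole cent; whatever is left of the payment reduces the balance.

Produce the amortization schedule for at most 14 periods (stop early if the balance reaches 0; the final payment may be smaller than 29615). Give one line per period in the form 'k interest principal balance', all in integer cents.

1 1100 28515 471566
2 1037 28578 442988
3 974 28641 414347
4 911 28704 385643
5 848 28767 356876
6 785 28830 328046
7 721 28894 299152
8 658 28957 270195
9 594 29021 241174
10 530 29085 212089
11 466 29149 182940
12 402 29213 153727
13 338 29277 124450
14 273 29342 95108

1. interest=⌊500081·22/10000⌋=1100; principal=29615-1100=28515; balance=500081-28515=471566
2. interest=⌊471566·22/10000⌋=1037; principal=29615-1037=28578; balance=471566-28578=442988
3. interest=⌊442988·22/10000⌋=974; principal=29615-974=28641; balance=442988-28641=414347
4. interest=⌊414347·22/10000⌋=911; principal=29615-911=28704; balance=414347-28704=385643
5. interest=⌊385643·22/10000⌋=848; principal=29615-848=28767; balance=385643-28767=356876
6. interest=⌊356876·22/10000⌋=785; principal=29615-785=28830; balance=356876-28830=328046
7. interest=⌊328046·22/10000⌋=721; principal=29615-721=28894; balance=328046-28894=299152
8. interest=⌊299152·22/10000⌋=658; principal=29615-658=28957; balance=299152-28957=270195
9. interest=⌊270195·22/10000⌋=594; principal=29615-594=29021; balance=270195-29021=241174
10. interest=⌊241174·22/10000⌋=530; principal=29615-530=29085; balance=241174-29085=212089
11. interest=⌊212089·22/10000⌋=466; principal=29615-466=29149; balance=212089-29149=182940
12. interest=⌊182940·22/10000⌋=402; principal=29615-402=29213; balance=182940-29213=153727
13. interest=⌊153727·22/10000⌋=338; principal=29615-338=29277; balance=153727-29277=124450
14. interest=⌊124450·22/10000⌋=273; principal=29615-273=29342; balance=124450-29342=95108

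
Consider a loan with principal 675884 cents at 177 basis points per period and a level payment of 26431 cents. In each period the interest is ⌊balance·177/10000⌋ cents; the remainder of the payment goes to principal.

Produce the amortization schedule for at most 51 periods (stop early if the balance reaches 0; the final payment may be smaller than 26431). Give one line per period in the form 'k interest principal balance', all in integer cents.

1. interest=⌊675884·177/10000⌋=11963; principal=26431-11963=14468; balance=675884-14468=661416
2. interest=⌊661416·177/10000⌋=11707; principal=26431-11707=14724; balance=661416-14724=646692
3. interest=⌊646692·177/10000⌋=11446; principal=26431-11446=14985; balance=646692-14985=631707
4. interest=⌊631707·177/10000⌋=11181; principal=26431-11181=15250; balance=631707-15250=616457
5. interest=⌊616457·177/10000⌋=10911; principal=26431-10911=15520; balance=616457-15520=600937
6. interest=⌊600937·177/10000⌋=10636; principal=26431-10636=15795; balance=600937-15795=585142
7. interest=⌊585142·177/10000⌋=10357; principal=26431-10357=16074; balance=585142-16074=569068
8. interest=⌊569068·177/10000⌋=10072; principal=26431-10072=16359; balance=569068-16359=552709
9. interest=⌊552709·177/10000⌋=9782; principal=26431-9782=16649; balance=552709-16649=536060
10. interest=⌊536060·177/10000⌋=9488; principal=26431-9488=16943; balance=536060-16943=519117
11. interest=⌊519117·177/10000⌋=9188; principal=26431-9188=17243; balance=519117-17243=501874
12. interest=⌊501874·177/10000⌋=8883; principal=26431-8883=17548; balance=501874-17548=484326
13. interest=⌊484326·177/10000⌋=8572; principal=26431-8572=17859; balance=484326-17859=466467
14. interest=⌊466467·177/10000⌋=8256; principal=26431-8256=18175; balance=466467-18175=448292
15. interest=⌊448292·177/10000⌋=7934; principal=26431-7934=18497; balance=448292-18497=429795
16. interest=⌊429795·177/10000⌋=7607; principal=26431-7607=18824; balance=429795-18824=410971
17. interest=⌊410971·177/10000⌋=7274; principal=26431-7274=19157; balance=410971-19157=391814
18. interest=⌊391814·177/10000⌋=6935; principal=26431-6935=19496; balance=391814-19496=372318
19. interest=⌊372318·177/10000⌋=6590; principal=26431-6590=19841; balance=372318-19841=352477
20. interest=⌊352477·177/10000⌋=6238; principal=26431-6238=20193; balance=352477-20193=332284
21. interest=⌊332284·177/10000⌋=5881; principal=26431-5881=20550; balance=332284-20550=311734
22. interest=⌊311734·177/10000⌋=5517; principal=26431-5517=20914; balance=311734-20914=290820
23. interest=⌊290820·177/10000⌋=5147; principal=26431-5147=21284; balance=290820-21284=269536
24. interest=⌊269536·177/10000⌋=4770; principal=26431-4770=21661; balance=269536-21661=247875
25. interest=⌊247875·177/10000⌋=4387; principal=26431-4387=22044; balance=247875-22044=225831
26. interest=⌊225831·177/10000⌋=3997; principal=26431-3997=22434; balance=225831-22434=203397
27. interest=⌊203397·177/10000⌋=3600; principal=26431-3600=22831; balance=203397-22831=180566
28. interest=⌊180566·177/10000⌋=3196; principal=26431-3196=23235; balance=180566-23235=157331
29. interest=⌊157331·177/10000⌋=2784; principal=26431-2784=23647; balance=157331-23647=133684
30. interest=⌊133684·177/10000⌋=2366; principal=26431-2366=24065; balance=133684-24065=109619
31. interest=⌊109619·177/10000⌋=1940; principal=26431-1940=24491; balance=109619-24491=85128
32. interest=⌊85128·177/10000⌋=1506; principal=26431-1506=24925; balance=85128-24925=60203
33. interest=⌊60203·177/10000⌋=1065; principal=26431-1065=25366; balance=60203-25366=34837
34. interest=⌊34837·177/10000⌋=616; principal=26431-616=25815; balance=34837-25815=9022
35. interest=⌊9022·177/10000⌋=159; principal=min(26431-159,9022)=9022; balance=9022-9022=0

1 11963 14468 661416
2 11707 14724 646692
3 11446 14985 631707
4 11181 15250 616457
5 10911 15520 600937
6 10636 15795 585142
7 10357 16074 569068
8 10072 16359 552709
9 9782 16649 536060
10 9488 16943 519117
11 9188 17243 501874
12 8883 17548 484326
13 8572 17859 466467
14 8256 18175 448292
15 7934 18497 429795
16 7607 18824 410971
17 7274 19157 391814
18 6935 19496 372318
19 6590 19841 352477
20 6238 20193 332284
21 5881 20550 311734
22 5517 20914 290820
23 5147 21284 269536
24 4770 21661 247875
25 4387 22044 225831
26 3997 22434 203397
27 3600 22831 180566
28 3196 23235 157331
29 2784 23647 133684
30 2366 24065 109619
31 1940 24491 85128
32 1506 24925 60203
33 1065 25366 34837
34 616 25815 9022
35 159 9022 0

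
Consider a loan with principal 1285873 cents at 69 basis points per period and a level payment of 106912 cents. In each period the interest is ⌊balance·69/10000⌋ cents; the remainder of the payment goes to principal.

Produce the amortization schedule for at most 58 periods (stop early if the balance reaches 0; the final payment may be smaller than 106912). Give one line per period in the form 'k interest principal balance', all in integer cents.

1 8872 98040 1187833
2 8196 98716 1089117
3 7514 99398 989719
4 6829 100083 889636
5 6138 100774 788862
6 5443 101469 687393
7 4743 102169 585224
8 4038 102874 482350
9 3328 103584 378766
10 2613 104299 274467
11 1893 105019 169448
12 1169 105743 63705
13 439 63705 0

1. interest=⌊1285873·69/10000⌋=8872; principal=106912-8872=98040; balance=1285873-98040=1187833
2. interest=⌊1187833·69/10000⌋=8196; principal=106912-8196=98716; balance=1187833-98716=1089117
3. interest=⌊1089117·69/10000⌋=7514; principal=106912-7514=99398; balance=1089117-99398=989719
4. interest=⌊989719·69/10000⌋=6829; principal=106912-6829=100083; balance=989719-100083=889636
5. interest=⌊889636·69/10000⌋=6138; principal=106912-6138=100774; balance=889636-100774=788862
6. interest=⌊788862·69/10000⌋=5443; principal=106912-5443=101469; balance=788862-101469=687393
7. interest=⌊687393·69/10000⌋=4743; principal=106912-4743=102169; balance=687393-102169=585224
8. interest=⌊585224·69/10000⌋=4038; principal=106912-4038=102874; balance=585224-102874=482350
9. interest=⌊482350·69/10000⌋=3328; principal=106912-3328=103584; balance=482350-103584=378766
10. interest=⌊378766·69/10000⌋=2613; principal=106912-2613=104299; balance=378766-104299=274467
11. interest=⌊274467·69/10000⌋=1893; principal=106912-1893=105019; balance=274467-105019=169448
12. interest=⌊169448·69/10000⌋=1169; principal=106912-1169=105743; balance=169448-105743=63705
13. interest=⌊63705·69/10000⌋=439; principal=min(106912-439,63705)=63705; balance=63705-63705=0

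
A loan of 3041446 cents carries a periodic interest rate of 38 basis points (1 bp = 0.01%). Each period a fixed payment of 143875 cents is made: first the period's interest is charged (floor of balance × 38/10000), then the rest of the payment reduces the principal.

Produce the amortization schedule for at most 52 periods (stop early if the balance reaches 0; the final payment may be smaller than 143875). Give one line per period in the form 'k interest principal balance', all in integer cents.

1 11557 132318 2909128
2 11054 132821 2776307
3 10549 133326 2642981
4 10043 133832 2509149
5 9534 134341 2374808
6 9024 134851 2239957
7 8511 135364 2104593
8 7997 135878 1968715
9 7481 136394 1832321
10 6962 136913 1695408
11 6442 137433 1557975
12 5920 137955 1420020
13 5396 138479 1281541
14 4869 139006 1142535
15 4341 139534 1003001
16 3811 140064 862937
17 3279 140596 722341
18 2744 141131 581210
19 2208 141667 439543
20 1670 142205 297338
21 1129 142746 154592
22 587 143288 11304
23 42 11304 0

1. interest=⌊3041446·38/10000⌋=11557; principal=143875-11557=132318; balance=3041446-132318=2909128
2. interest=⌊2909128·38/10000⌋=11054; principal=143875-11054=132821; balance=2909128-132821=2776307
3. interest=⌊2776307·38/10000⌋=10549; principal=143875-10549=133326; balance=2776307-133326=2642981
4. interest=⌊2642981·38/10000⌋=10043; principal=143875-10043=133832; balance=2642981-133832=2509149
5. interest=⌊2509149·38/10000⌋=9534; principal=143875-9534=134341; balance=2509149-134341=2374808
6. interest=⌊2374808·38/10000⌋=9024; principal=143875-9024=134851; balance=2374808-134851=2239957
7. interest=⌊2239957·38/10000⌋=8511; principal=143875-8511=135364; balance=2239957-135364=2104593
8. interest=⌊2104593·38/10000⌋=7997; principal=143875-7997=135878; balance=2104593-135878=1968715
9. interest=⌊1968715·38/10000⌋=7481; principal=143875-7481=136394; balance=1968715-136394=1832321
10. interest=⌊1832321·38/10000⌋=6962; principal=143875-6962=136913; balance=1832321-136913=1695408
11. interest=⌊1695408·38/10000⌋=6442; principal=143875-6442=137433; balance=1695408-137433=1557975
12. interest=⌊1557975·38/10000⌋=5920; principal=143875-5920=137955; balance=1557975-137955=1420020
13. interest=⌊1420020·38/10000⌋=5396; principal=143875-5396=138479; balance=1420020-138479=1281541
14. interest=⌊1281541·38/10000⌋=4869; principal=143875-4869=139006; balance=1281541-139006=1142535
15. interest=⌊1142535·38/10000⌋=4341; principal=143875-4341=139534; balance=1142535-139534=1003001
16. interest=⌊1003001·38/10000⌋=3811; principal=143875-3811=140064; balance=1003001-140064=862937
17. interest=⌊862937·38/10000⌋=3279; principal=143875-3279=140596; balance=862937-140596=722341
18. interest=⌊722341·38/10000⌋=2744; principal=143875-2744=141131; balance=722341-141131=581210
19. interest=⌊581210·38/10000⌋=2208; principal=143875-2208=141667; balance=581210-141667=439543
20. interest=⌊439543·38/10000⌋=1670; principal=143875-1670=142205; balance=439543-142205=297338
21. interest=⌊297338·38/10000⌋=1129; principal=143875-1129=142746; balance=297338-142746=154592
22. interest=⌊154592·38/10000⌋=587; principal=143875-587=143288; balance=154592-143288=11304
23. interest=⌊11304·38/10000⌋=42; principal=min(143875-42,11304)=11304; balance=11304-11304=0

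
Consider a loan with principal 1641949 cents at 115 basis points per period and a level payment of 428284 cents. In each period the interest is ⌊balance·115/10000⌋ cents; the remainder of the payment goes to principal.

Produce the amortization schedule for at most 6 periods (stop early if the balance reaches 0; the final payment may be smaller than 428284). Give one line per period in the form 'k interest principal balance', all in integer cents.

1 18882 409402 1232547
2 14174 414110 818437
3 9412 418872 399565
4 4594 399565 0

1. interest=⌊1641949·115/10000⌋=18882; principal=428284-18882=409402; balance=1641949-409402=1232547
2. interest=⌊1232547·115/10000⌋=14174; principal=428284-14174=414110; balance=1232547-414110=818437
3. interest=⌊818437·115/10000⌋=9412; principal=428284-9412=418872; balance=818437-418872=399565
4. interest=⌊399565·115/10000⌋=4594; principal=min(428284-4594,399565)=399565; balance=399565-399565=0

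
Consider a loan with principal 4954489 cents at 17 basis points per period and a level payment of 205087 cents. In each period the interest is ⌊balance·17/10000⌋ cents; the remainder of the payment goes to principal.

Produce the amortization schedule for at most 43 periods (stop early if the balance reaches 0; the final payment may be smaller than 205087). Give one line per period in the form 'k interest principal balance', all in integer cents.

1. interest=⌊4954489·17/10000⌋=8422; principal=205087-8422=196665; balance=4954489-196665=4757824
2. interest=⌊4757824·17/10000⌋=8088; principal=205087-8088=196999; balance=4757824-196999=4560825
3. interest=⌊4560825·17/10000⌋=7753; principal=205087-7753=197334; balance=4560825-197334=4363491
4. interest=⌊4363491·17/10000⌋=7417; principal=205087-7417=197670; balance=4363491-197670=4165821
5. interest=⌊4165821·17/10000⌋=7081; principal=205087-7081=198006; balance=4165821-198006=3967815
6. interest=⌊3967815·17/10000⌋=6745; principal=205087-6745=198342; balance=3967815-198342=3769473
7. interest=⌊3769473·17/10000⌋=6408; principal=205087-6408=198679; balance=3769473-198679=3570794
8. interest=⌊3570794·17/10000⌋=6070; principal=205087-6070=199017; balance=3570794-199017=3371777
9. interest=⌊3371777·17/10000⌋=5732; principal=205087-5732=199355; balance=3371777-199355=3172422
10. interest=⌊3172422·17/10000⌋=5393; principal=205087-5393=199694; balance=3172422-199694=2972728
11. interest=⌊2972728·17/10000⌋=5053; principal=205087-5053=200034; balance=2972728-200034=2772694
12. interest=⌊2772694·17/10000⌋=4713; principal=205087-4713=200374; balance=2772694-200374=2572320
13. interest=⌊2572320·17/10000⌋=4372; principal=205087-4372=200715; balance=2572320-200715=2371605
14. interest=⌊2371605·17/10000⌋=4031; principal=205087-4031=201056; balance=2371605-201056=2170549
15. interest=⌊2170549·17/10000⌋=3689; principal=205087-3689=201398; balance=2170549-201398=1969151
16. interest=⌊1969151·17/10000⌋=3347; principal=205087-3347=201740; balance=1969151-201740=1767411
17. interest=⌊1767411·17/10000⌋=3004; principal=205087-3004=202083; balance=1767411-202083=1565328
18. interest=⌊1565328·17/10000⌋=2661; principal=205087-2661=202426; balance=1565328-202426=1362902
19. interest=⌊1362902·17/10000⌋=2316; principal=205087-2316=202771; balance=1362902-202771=1160131
20. interest=⌊1160131·17/10000⌋=1972; principal=205087-1972=203115; balance=1160131-203115=957016
21. interest=⌊957016·17/10000⌋=1626; principal=205087-1626=203461; balance=957016-203461=753555
22. interest=⌊753555·17/10000⌋=1281; principal=205087-1281=203806; balance=753555-203806=549749
23. interest=⌊549749·17/10000⌋=934; principal=205087-934=204153; balance=549749-204153=345596
24. interest=⌊345596·17/10000⌋=587; principal=205087-587=204500; balance=345596-204500=141096
25. interest=⌊141096·17/10000⌋=239; principal=min(205087-239,141096)=141096; balance=141096-141096=0

1 8422 196665 4757824
2 8088 196999 4560825
3 7753 197334 4363491
4 7417 197670 4165821
5 7081 198006 3967815
6 6745 198342 3769473
7 6408 198679 3570794
8 6070 199017 3371777
9 5732 199355 3172422
10 5393 199694 2972728
11 5053 200034 2772694
12 4713 200374 2572320
13 4372 200715 2371605
14 4031 201056 2170549
15 3689 201398 1969151
16 3347 201740 1767411
17 3004 202083 1565328
18 2661 202426 1362902
19 2316 202771 1160131
20 1972 203115 957016
21 1626 203461 753555
22 1281 203806 549749
23 934 204153 345596
24 587 204500 141096
25 239 141096 0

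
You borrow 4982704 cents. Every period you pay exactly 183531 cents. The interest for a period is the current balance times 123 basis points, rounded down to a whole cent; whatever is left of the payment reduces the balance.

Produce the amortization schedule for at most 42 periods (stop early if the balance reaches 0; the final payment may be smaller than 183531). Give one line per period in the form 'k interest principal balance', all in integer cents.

1 61287 122244 4860460
2 59783 123748 4736712
3 58261 125270 4611442
4 56720 126811 4484631
5 55160 128371 4356260
6 53581 129950 4226310
7 51983 131548 4094762
8 50365 133166 3961596
9 48727 134804 3826792
10 47069 136462 3690330
11 45391 138140 3552190
12 43691 139840 3412350
13 41971 141560 3270790
14 40230 143301 3127489
15 38468 145063 2982426
16 36683 146848 2835578
17 34877 148654 2686924
18 33049 150482 2536442
19 31198 152333 2384109
20 29324 154207 2229902
21 27427 156104 2073798
22 25507 158024 1915774
23 23564 159967 1755807
24 21596 161935 1593872
25 19604 163927 1429945
26 17588 165943 1264002
27 15547 167984 1096018
28 13481 170050 925968
29 11389 172142 753826
30 9272 174259 579567
31 7128 176403 403164
32 4958 178573 224591
33 2762 180769 43822
34 539 43822 0

1. interest=⌊4982704·123/10000⌋=61287; principal=183531-61287=122244; balance=4982704-122244=4860460
2. interest=⌊4860460·123/10000⌋=59783; principal=183531-59783=123748; balance=4860460-123748=4736712
3. interest=⌊4736712·123/10000⌋=58261; principal=183531-58261=125270; balance=4736712-125270=4611442
4. interest=⌊4611442·123/10000⌋=56720; principal=183531-56720=126811; balance=4611442-126811=4484631
5. interest=⌊4484631·123/10000⌋=55160; principal=183531-55160=128371; balance=4484631-128371=4356260
6. interest=⌊4356260·123/10000⌋=53581; principal=183531-53581=129950; balance=4356260-129950=4226310
7. interest=⌊4226310·123/10000⌋=51983; principal=183531-51983=131548; balance=4226310-131548=4094762
8. interest=⌊4094762·123/10000⌋=50365; principal=183531-50365=133166; balance=4094762-133166=3961596
9. interest=⌊3961596·123/10000⌋=48727; principal=183531-48727=134804; balance=3961596-134804=3826792
10. interest=⌊3826792·123/10000⌋=47069; principal=183531-47069=136462; balance=3826792-136462=3690330
11. interest=⌊3690330·123/10000⌋=45391; principal=183531-45391=138140; balance=3690330-138140=3552190
12. interest=⌊3552190·123/10000⌋=43691; principal=183531-43691=139840; balance=3552190-139840=3412350
13. interest=⌊3412350·123/10000⌋=41971; principal=183531-41971=141560; balance=3412350-141560=3270790
14. interest=⌊3270790·123/10000⌋=40230; principal=183531-40230=143301; balance=3270790-143301=3127489
15. interest=⌊3127489·123/10000⌋=38468; principal=183531-38468=145063; balance=3127489-145063=2982426
16. interest=⌊2982426·123/10000⌋=36683; principal=183531-36683=146848; balance=2982426-146848=2835578
17. interest=⌊2835578·123/10000⌋=34877; principal=183531-34877=148654; balance=2835578-148654=2686924
18. interest=⌊2686924·123/10000⌋=33049; principal=183531-33049=150482; balance=2686924-150482=2536442
19. interest=⌊2536442·123/10000⌋=31198; principal=183531-31198=152333; balance=2536442-152333=2384109
20. interest=⌊2384109·123/10000⌋=29324; principal=183531-29324=154207; balance=2384109-154207=2229902
21. interest=⌊2229902·123/10000⌋=27427; principal=183531-27427=156104; balance=2229902-156104=2073798
22. interest=⌊2073798·123/10000⌋=25507; principal=183531-25507=158024; balance=2073798-158024=1915774
23. interest=⌊1915774·123/10000⌋=23564; principal=183531-23564=159967; balance=1915774-159967=1755807
24. interest=⌊1755807·123/10000⌋=21596; principal=183531-21596=161935; balance=1755807-161935=1593872
25. interest=⌊1593872·123/10000⌋=19604; principal=183531-19604=163927; balance=1593872-163927=1429945
26. interest=⌊1429945·123/10000⌋=17588; principal=183531-17588=165943; balance=1429945-165943=1264002
27. interest=⌊1264002·123/10000⌋=15547; principal=183531-15547=167984; balance=1264002-167984=1096018
28. interest=⌊1096018·123/10000⌋=13481; principal=183531-13481=170050; balance=1096018-170050=925968
29. interest=⌊925968·123/10000⌋=11389; principal=183531-11389=172142; balance=925968-172142=753826
30. interest=⌊753826·123/10000⌋=9272; principal=183531-9272=174259; balance=753826-174259=579567
31. interest=⌊579567·123/10000⌋=7128; principal=183531-7128=176403; balance=579567-176403=403164
32. interest=⌊403164·123/10000⌋=4958; principal=183531-4958=178573; balance=403164-178573=224591
33. interest=⌊224591·123/10000⌋=2762; principal=183531-2762=180769; balance=224591-180769=43822
34. interest=⌊43822·123/10000⌋=539; principal=min(183531-539,43822)=43822; balance=43822-43822=0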